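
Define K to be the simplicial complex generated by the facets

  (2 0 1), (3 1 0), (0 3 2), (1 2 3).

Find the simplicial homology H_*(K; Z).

Fix the vertex order 0 < 1 < 2 < 3 and write every simplex with vertices in increasing order. Then dim K = 2 and the simplices of K are:

  0-simplices (4): [0], [1], [2], [3]
  1-simplices (6): [0,1], [0,2], [0,3], [1,2], [1,3], [2,3]
  2-simplices (4): [0,1,2], [0,1,3], [0,2,3], [1,2,3]

giving chain groups C_0 ≅ Z^4, C_1 ≅ Z^6, C_2 ≅ Z^4.

Boundary ∂_1: C_1 → C_0 sends each edge [p,q] (with p < q) to q − p. For instance
  ∂[1,3] = [3] − [1].
The 4×6 boundary matrix has rank 3 and Smith normal form diag(1,1,1).

Boundary ∂_2: C_2 → C_1 acts by ∂[p,q,r] = [q,r] − [p,r] + [p,q]. For instance
  ∂[0,2,3] = [2,3] − [0,3] + [0,2],
  ∂[0,1,3] = [1,3] − [0,3] + [0,1].
The 6×4 boundary matrix has rank 3 and Smith normal form diag(1,1,1).

From H_k ≅ ker(∂_k) / im(∂_{k+1}) we obtain:

  H_0: rank C_0 − rank ∂_1 = 4 − 3 = 1, and the invariant factors of ∂_1 are all 1, so H_0 ≅ Z.
  H_1: rank ker ∂_1 − rank ∂_2 = (6 − 3) − 3 = 0, and the invariant factors of ∂_2 are all 1, so H_1 ≅ 0.
  H_2: rank ker ∂_2 − rank ∂_3 = (4 − 3) − 0 = 1, and there is no ∂_3, so H_2 ≅ Z.

As a check, the Euler characteristic is 4 − 6 + 4 = 2, which agrees with 1 − 0 + 1 = 2.

H_0 = Z,  H_1 = 0,  H_2 = Z.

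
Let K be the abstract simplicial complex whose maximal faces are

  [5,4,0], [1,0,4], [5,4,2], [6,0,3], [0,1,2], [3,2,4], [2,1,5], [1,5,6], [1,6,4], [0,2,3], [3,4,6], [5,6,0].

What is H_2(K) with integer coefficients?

H_2 ≅ 0.

Take the total order 0 < 1 < 2 < 3 < 4 < 5 < 6 on the vertex set. Then K (dimension 2) consists of the simplices:

  0-simplices (7): [0], [1], [2], [3], [4], [5], [6]
  1-simplices (18): [0,1], [0,2], [0,3], [0,4], [0,5], [0,6], [1,2], [1,4], [1,5], [1,6], [2,3], [2,4], [2,5], [3,4], [3,6], [4,5], [4,6], [5,6]
  2-simplices (12): [0,1,2], [0,1,4], [0,2,3], [0,3,6], [0,4,5], [0,5,6], [1,2,5], [1,4,6], [1,5,6], [2,3,4], [2,4,5], [3,4,6]

so the chain groups are C_0 ≅ Z^7, C_1 ≅ Z^18, C_2 ≅ Z^12.

Boundary ∂_1: C_1 → C_0 sends each edge [p,q] (with p < q) to q − p. For instance
  ∂[5,6] = [6] − [5].
The resulting 7×18 matrix has rank 6, and its Smith normal form has invariant factors (1,1,1,1,1,1).

∂_2: C_2 → C_1 acts by ∂[p,q,r] = [q,r] − [p,r] + [p,q]. For instance
  ∂[3,4,6] = [4,6] − [3,6] + [3,4],
  ∂[0,2,3] = [2,3] − [0,3] + [0,2].
This gives a 18×12 integer matrix of rank 12; reducing to Smith normal form yields diagonal entries (1,1,1,1,1,1,1,1,1,1,1,2).

From H_k ≅ ker(∂_k) / im(∂_{k+1}) we obtain:

  H_2: rank ker ∂_2 − rank ∂_3 = (12 − 12) − 0 = 0, and there is no ∂_3, so H_2 = 0.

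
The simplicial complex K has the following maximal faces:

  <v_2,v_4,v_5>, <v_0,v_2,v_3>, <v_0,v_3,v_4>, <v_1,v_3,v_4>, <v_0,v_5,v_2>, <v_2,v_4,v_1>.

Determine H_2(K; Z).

H_2 ≅ 0.

K has 6 vertices, 12 edges, 6 triangles.
rank ∂_2 = 6, rank ∂_3 = 0 ⇒ b_2 = 6 − 6 − 0 = 0. So H_2 = 0.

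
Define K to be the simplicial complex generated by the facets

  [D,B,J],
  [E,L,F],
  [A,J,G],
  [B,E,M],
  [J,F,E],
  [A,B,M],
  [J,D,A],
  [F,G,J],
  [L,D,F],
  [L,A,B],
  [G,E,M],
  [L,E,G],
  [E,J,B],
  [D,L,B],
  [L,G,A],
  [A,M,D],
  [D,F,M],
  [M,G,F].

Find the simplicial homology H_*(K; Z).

Order the vertices as A < B < D < E < F < G < J < L < M. Listing each simplex with vertices in this order, K has dimension 2 with simplices:

  0-simplices (9): A, B, D, E, F, G, J, L, M
  1-simplices (27): AB, AD, AG, AJ, AL, AM, BD, BE, BJ, BL, BM, DF, DJ, DL, DM, EF, EG, EJ, EL, EM, FG, FJ, FL, FM, GJ, GL, GM
  2-simplices (18): ABL, ABM, ADJ, ADM, AGJ, AGL, BDJ, BDL, BEJ, BEM, DFL, DFM, EFJ, EFL, EGL, EGM, FGJ, FGM

Hence C_0 ≅ Z^9, C_1 ≅ Z^27, C_2 ≅ Z^18.

Boundary ∂_1: C_1 → C_0 is given by ∂[p,q] = [q] − [p]. For instance
  ∂EF = F − E.
The 9×27 boundary matrix has rank 8 and Smith normal form diag(1,1,1,1,1,1,1,1).

The boundary map ∂_2: C_2 → C_1 acts by ∂[p,q,r] = [q,r] − [p,r] + [p,q]. For instance
  ∂EGM = GM − EM + EG,
  ∂ABM = BM − AM + AB.
As a 27×18 matrix over Z this has rank 18, with invariant factors (1,1,1,1,1,1,1,1,1,1,1,1,1,1,1,1,1,2).

Reading off H_k = ker ∂_k / im ∂_{k+1}:

  H_0: rank C_0 − rank ∂_1 = 9 − 8 = 1, and the invariant factors of ∂_1 are all 1, so H_0 = Z.
  H_1: rank ker ∂_1 − rank ∂_2 = (27 − 8) − 18 = 1, and ∂_2 has invariant factor 2 > 1, so H_1 = Z ⊕ Z_2.
  H_2: rank ker ∂_2 − rank ∂_3 = (18 − 18) − 0 = 0, and there is no ∂_3, so H_2 = 0.

(K is a triangulation of the Klein bottle.)

H_0 ≅ Z,  H_1 ≅ Z ⊕ Z_2,  H_2 = 0.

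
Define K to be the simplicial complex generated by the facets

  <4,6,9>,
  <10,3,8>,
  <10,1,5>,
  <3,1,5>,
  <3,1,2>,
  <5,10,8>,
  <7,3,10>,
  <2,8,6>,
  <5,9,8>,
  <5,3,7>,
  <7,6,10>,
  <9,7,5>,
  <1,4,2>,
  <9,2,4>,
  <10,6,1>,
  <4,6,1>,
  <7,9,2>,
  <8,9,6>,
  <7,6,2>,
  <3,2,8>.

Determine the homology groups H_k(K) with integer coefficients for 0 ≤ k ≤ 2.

We work with the vertex ordering 1 < 2 < 3 < 4 < 5 < 6 < 7 < 8 < 9 < 10. The simplices of K, each written with vertices in increasing order, are:

  0-simplices (10): [1], [2], [3], [4], [5], [6], [7], [8], [9], [10]
  1-simplices (30): (30 of them)
  2-simplices (20): (20 of them)

Hence C_0 ≅ Z^10, C_1 ≅ Z^30, C_2 ≅ Z^20.

∂_1: C_1 → C_0 sends each edge [p,q] (with p < q) to q − p.
As a 10×30 matrix over Z this has rank 9, with invariant factors (1,1,1,1,1,1,1,1,1).

Boundary ∂_2: C_2 → C_1 sends each 2-simplex [p,q,r] to [q,r] − [p,r] + [p,q]. For instance
  ∂[2,7,9] = [7,9] − [2,9] + [2,7],
  ∂[2,3,8] = [3,8] − [2,8] + [2,3].
The 30×20 boundary matrix has rank 20 and Smith normal form diag(1,1,1,1,1,1,1,1,1,1,1,1,1,1,1,1,1,1,1,2).

From H_k ≅ ker(∂_k) / im(∂_{k+1}) we obtain:

  H_0: rank C_0 − rank ∂_1 = 10 − 9 = 1, and the invariant factors of ∂_1 are all 1, so H_0 ≅ Z.
  H_1: rank ker ∂_1 − rank ∂_2 = (30 − 9) − 20 = 1, and ∂_2 has invariant factor 2 > 1, so H_1 ≅ Z ⊕ Z_2.
  H_2: rank ker ∂_2 − rank ∂_3 = (20 − 20) − 0 = 0, and there is no ∂_3, so H_2 ≅ 0.

H_0 ≅ Z,  H_1 ≅ Z ⊕ Z_2,  H_2 = 0.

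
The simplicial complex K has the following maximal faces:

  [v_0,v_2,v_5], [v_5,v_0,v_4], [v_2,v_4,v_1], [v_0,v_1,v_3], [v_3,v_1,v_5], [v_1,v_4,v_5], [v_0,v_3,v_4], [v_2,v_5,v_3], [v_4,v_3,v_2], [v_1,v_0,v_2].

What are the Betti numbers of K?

Take the total order v_0 < v_1 < v_2 < v_3 < v_4 < v_5 on the vertex set. Then K (dimension 2) consists of the simplices:

  0-simplices (6): [v_0], [v_1], [v_2], [v_3], [v_4], [v_5]
  1-simplices (15): (15 of them)
  2-simplices (10): [v_0,v_1,v_2], [v_0,v_1,v_3], [v_0,v_2,v_5], [v_0,v_3,v_4], [v_0,v_4,v_5], [v_1,v_2,v_4], [v_1,v_3,v_5], [v_1,v_4,v_5], [v_2,v_3,v_4], [v_2,v_3,v_5]

Hence C_0 ≅ Z^6, C_1 ≅ Z^15, C_2 ≅ Z^10.

Boundary ∂_1: C_1 → C_0 maps an edge to its endpoints' difference, ∂[p,q] = q − p. For instance
  ∂[v_1,v_2] = [v_2] − [v_1].
As a 6×15 matrix over Z this has rank 5, with invariant factors (1,1,1,1,1).

The boundary map ∂_2: C_2 → C_1 sends each 2-simplex [p,q,r] to [q,r] − [p,r] + [p,q]. For instance
  ∂[v_0,v_2,v_5] = [v_2,v_5] − [v_0,v_5] + [v_0,v_2],
  ∂[v_0,v_4,v_5] = [v_4,v_5] − [v_0,v_5] + [v_0,v_4].
The 15×10 boundary matrix has rank 10 and Smith normal form diag(1,1,1,1,1,1,1,1,1,2).

Reading off H_k = ker ∂_k / im ∂_{k+1}:

  H_0: rank C_0 − rank ∂_1 = 6 − 5 = 1, and the invariant factors of ∂_1 are all 1, so H_0 ≅ Z.
  H_1: rank ker ∂_1 − rank ∂_2 = (15 − 5) − 10 = 0, and ∂_2 has invariant factor 2 > 1, so H_1 ≅ Z_2.
  H_2: rank ker ∂_2 − rank ∂_3 = (10 − 10) − 0 = 0, and there is no ∂_3, so H_2 ≅ 0.

As a check, the Euler characteristic is 6 − 15 + 10 = 1, which agrees with 1 − 0 + 0 = 1.

Hence the Betti numbers are b_0 = 1, b_1 = 0, b_2 = 0.

b_0 = 1, b_1 = 0, b_2 = 0.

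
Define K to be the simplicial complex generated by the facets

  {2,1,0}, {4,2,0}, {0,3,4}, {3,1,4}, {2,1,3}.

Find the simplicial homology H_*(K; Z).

H_0 ≅ Z,  H_1 ≅ Z,  H_2 = 0.

Take the total order 0 < 1 < 2 < 3 < 4 on the vertex set. Then K (dimension 2) consists of the simplices:

  0-simplices (5): [0], [1], [2], [3], [4]
  1-simplices (10): [0,1], [0,2], [0,3], [0,4], [1,2], [1,3], [1,4], [2,3], [2,4], [3,4]
  2-simplices (5): [0,1,2], [0,2,4], [0,3,4], [1,2,3], [1,3,4]

Hence C_0 ≅ Z^5, C_1 ≅ Z^10, C_2 ≅ Z^5.

Boundary ∂_1: C_1 → C_0 is given by ∂[p,q] = [q] − [p]. For instance
  ∂[2,4] = [4] − [2].
The 5×10 boundary matrix has rank 4 and Smith normal form diag(1,1,1,1).

The boundary map ∂_2: C_2 → C_1 sends each 2-simplex [p,q,r] to [q,r] − [p,r] + [p,q]. For instance
  ∂[1,3,4] = [3,4] − [1,4] + [1,3],
  ∂[1,2,3] = [2,3] − [1,3] + [1,2].
As a 10×5 matrix over Z this has rank 5, with invariant factors (1,1,1,1,1).

Computing H_k = (kernel of ∂_k) / (image of ∂_{k+1}):

  H_0: rank C_0 − rank ∂_1 = 5 − 4 = 1, and the invariant factors of ∂_1 are all 1, so H_0 ≅ Z.
  H_1: rank ker ∂_1 − rank ∂_2 = (10 − 4) − 5 = 1, and the invariant factors of ∂_2 are all 1, so H_1 ≅ Z.
  H_2: rank ker ∂_2 − rank ∂_3 = (5 − 5) − 0 = 0, and there is no ∂_3, so H_2 ≅ 0.

As a check, the Euler characteristic is 5 − 10 + 5 = 0, which agrees with 1 − 1 + 0 = 0.
(K is a triangulation of the Möbius band.)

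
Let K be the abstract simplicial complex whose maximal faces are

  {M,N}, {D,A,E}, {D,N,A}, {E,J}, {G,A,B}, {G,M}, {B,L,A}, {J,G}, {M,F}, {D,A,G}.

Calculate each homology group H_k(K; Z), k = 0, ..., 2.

H_0 = Z,  H_1 = Z^2,  H_2 = 0.

Take the total order A < B < D < E < F < G < J < L < M < N on the vertex set. Then K (dimension 2) consists of the simplices:

  0-simplices (10): A, B, D, E, F, G, J, L, M, N
  1-simplices (16): AB, AD, AE, AG, AL, AN, BG, BL, DE, DG, DN, EJ, FM, GJ, GM, MN
  2-simplices (5): ABG, ABL, ADE, ADG, ADN

so the chain groups are C_0 ≅ Z^10, C_1 ≅ Z^16, C_2 ≅ Z^5.

∂_1: C_1 → C_0 sends each edge [p,q] (with p < q) to q − p. For instance
  ∂DN = N − D.
As a 10×16 matrix over Z this has rank 9, with invariant factors (1,1,1,1,1,1,1,1,1).

The boundary map ∂_2: C_2 → C_1 maps a triangle to the signed sum of its edges. For instance
  ∂ADE = DE − AE + AD,
  ∂ABG = BG − AG + AB.
The 16×5 boundary matrix has rank 5 and Smith normal form diag(1,1,1,1,1).

Now H_k = ker ∂_k / im ∂_{k+1}, so:

  H_0: rank C_0 − rank ∂_1 = 10 − 9 = 1, and the invariant factors of ∂_1 are all 1, so H_0 = Z.
  H_1: rank ker ∂_1 − rank ∂_2 = (16 − 9) − 5 = 2, and the invariant factors of ∂_2 are all 1, so H_1 = Z^2.
  H_2: rank ker ∂_2 − rank ∂_3 = (5 − 5) − 0 = 0, and there is no ∂_3, so H_2 = 0.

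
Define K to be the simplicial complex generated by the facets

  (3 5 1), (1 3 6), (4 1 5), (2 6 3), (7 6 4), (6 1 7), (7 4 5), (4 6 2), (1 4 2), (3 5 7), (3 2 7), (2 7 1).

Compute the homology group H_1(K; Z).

H_1 = Z_2.

Order the vertices as 1 < 2 < 3 < 4 < 5 < 6 < 7. Listing each simplex with vertices in this order, K has dimension 2 with simplices:

  0-simplices (7): [1], [2], [3], [4], [5], [6], [7]
  1-simplices (18): [1,2], [1,3], [1,4], [1,5], [1,6], [1,7], [2,3], [2,4], [2,6], [2,7], [3,5], [3,6], [3,7], [4,5], [4,6], [4,7], [5,7], [6,7]
  2-simplices (12): [1,2,4], [1,2,7], [1,3,5], [1,3,6], [1,4,5], [1,6,7], [2,3,6], [2,3,7], [2,4,6], [3,5,7], [4,5,7], [4,6,7]

giving chain groups C_0 ≅ Z^7, C_1 ≅ Z^18, C_2 ≅ Z^12.

The boundary map ∂_1: C_1 → C_0 maps an edge to its endpoints' difference, ∂[p,q] = q − p.
The 7×18 boundary matrix has rank 6 and Smith normal form diag(1,1,1,1,1,1).

∂_2: C_2 → C_1 acts by ∂[p,q,r] = [q,r] − [p,r] + [p,q]. For instance
  ∂[1,3,5] = [3,5] − [1,5] + [1,3],
  ∂[1,3,6] = [3,6] − [1,6] + [1,3].
This gives a 18×12 integer matrix of rank 12; reducing to Smith normal form yields diagonal entries (1,1,1,1,1,1,1,1,1,1,1,2).

Computing H_k = (kernel of ∂_k) / (image of ∂_{k+1}):

  H_1: rank ker ∂_1 − rank ∂_2 = (18 − 6) − 12 = 0, and ∂_2 has invariant factor 2 > 1, so H_1 = Z_2.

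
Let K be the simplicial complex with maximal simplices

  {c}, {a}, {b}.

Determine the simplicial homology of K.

Order the vertices as a < b < c. Listing each simplex with vertices in this order, K has dimension 0 with simplices:

  0-simplices (3): a, b, c

giving chain groups C_0 ≅ Z^3.

From H_k ≅ ker(∂_k) / im(∂_{k+1}) we obtain:

  H_0: rank C_0 − rank ∂_1 = 3 − 0 = 3, and there is no ∂_1, so H_0 ≅ Z^3.

(K is a triangulation of a set of 3 points.)

H_0 = Z^3.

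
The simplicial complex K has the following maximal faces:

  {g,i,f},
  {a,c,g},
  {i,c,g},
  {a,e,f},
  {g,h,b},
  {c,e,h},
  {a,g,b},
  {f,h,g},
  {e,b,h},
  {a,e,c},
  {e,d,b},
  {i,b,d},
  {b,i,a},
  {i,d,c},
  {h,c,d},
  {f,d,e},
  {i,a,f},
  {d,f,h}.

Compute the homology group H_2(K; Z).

K has 9 vertices, 27 edges, 18 triangles.
rank ∂_2 = 18, rank ∂_3 = 0 ⇒ b_2 = 18 − 18 − 0 = 0. So H_2 ≅ 0.

H_2 ≅ 0.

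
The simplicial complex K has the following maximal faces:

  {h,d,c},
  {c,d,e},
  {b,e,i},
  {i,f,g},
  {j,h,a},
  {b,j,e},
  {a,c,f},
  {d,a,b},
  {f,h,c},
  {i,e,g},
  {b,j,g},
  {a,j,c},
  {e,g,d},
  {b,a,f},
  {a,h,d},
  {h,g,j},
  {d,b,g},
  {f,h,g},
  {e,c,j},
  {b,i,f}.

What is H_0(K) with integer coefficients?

H_0 ≅ Z.

Fix the vertex order a < b < c < d < e < f < g < h < i < j and write every simplex with vertices in increasing order. Then dim K = 2 and the simplices of K are:

  0-simplices (10): a, b, c, d, e, f, g, h, i, j
  1-simplices (30): ab, ac, ad, af, ah, aj, bd, be, bf, bg, bi, bj, cd, ce, cf, ch, cj, de, dg, dh, eg, ei, ej, fg, fh, fi, gh, gi, gj, hj
  2-simplices (20): abd, abf, acf, acj, adh, ahj, bdg, bei, bej, bfi, bgj, cde, cdh, cej, cfh, deg, egi, fgh, fgi, ghj

giving chain groups C_0 ≅ Z^10, C_1 ≅ Z^30, C_2 ≅ Z^20.

Boundary ∂_1: C_1 → C_0 maps an edge to its endpoints' difference, ∂[p,q] = q − p.
The resulting 10×30 matrix has rank 9, and its Smith normal form has invariant factors (1,1,1,1,1,1,1,1,1).

The boundary map ∂_2: C_2 → C_1 maps a triangle to the signed sum of its edges. For instance
  ∂abf = bf − af + ab,
  ∂egi = gi − ei + eg.
This gives a 30×20 integer matrix of rank 20; reducing to Smith normal form yields diagonal entries (1,1,1,1,1,1,1,1,1,1,1,1,1,1,1,1,1,1,1,2).

From H_k ≅ ker(∂_k) / im(∂_{k+1}) we obtain:

  H_0: rank C_0 − rank ∂_1 = 10 − 9 = 1, and the invariant factors of ∂_1 are all 1, so H_0 ≅ Z.

(K is a triangulation of the Klein bottle.)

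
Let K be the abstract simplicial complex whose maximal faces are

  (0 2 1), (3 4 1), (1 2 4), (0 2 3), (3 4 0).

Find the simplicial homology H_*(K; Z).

Fix the vertex order 0 < 1 < 2 < 3 < 4 and write every simplex with vertices in increasing order. Then dim K = 2 and the simplices of K are:

  0-simplices (5): [0], [1], [2], [3], [4]
  1-simplices (10): [0,1], [0,2], [0,3], [0,4], [1,2], [1,3], [1,4], [2,3], [2,4], [3,4]
  2-simplices (5): [0,1,2], [0,2,3], [0,3,4], [1,2,4], [1,3,4]

giving chain groups C_0 ≅ Z^5, C_1 ≅ Z^10, C_2 ≅ Z^5.

∂_1: C_1 → C_0 sends each edge [p,q] (with p < q) to q − p.
This gives a 5×10 integer matrix of rank 4; reducing to Smith normal form yields diagonal entries (1,1,1,1).

Boundary ∂_2: C_2 → C_1 maps a triangle to the signed sum of its edges. For instance
  ∂[0,3,4] = [3,4] − [0,4] + [0,3],
  ∂[1,2,4] = [2,4] − [1,4] + [1,2].
As a 10×5 matrix over Z this has rank 5, with invariant factors (1,1,1,1,1).

Now H_k = ker ∂_k / im ∂_{k+1}, so:

  H_0: rank C_0 − rank ∂_1 = 5 − 4 = 1, and the invariant factors of ∂_1 are all 1, so H_0 = Z.
  H_1: rank ker ∂_1 − rank ∂_2 = (10 − 4) − 5 = 1, and the invariant factors of ∂_2 are all 1, so H_1 = Z.
  H_2: rank ker ∂_2 − rank ∂_3 = (5 − 5) − 0 = 0, and there is no ∂_3, so H_2 = 0.

(K is a triangulation of the Möbius band.)

H_0 = Z,  H_1 = Z,  H_2 = 0.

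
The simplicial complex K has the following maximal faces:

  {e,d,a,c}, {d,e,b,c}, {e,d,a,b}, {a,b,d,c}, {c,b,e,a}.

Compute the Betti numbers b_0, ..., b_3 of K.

b_0 = 1, b_1 = 0, b_2 = 0, b_3 = 1.

Fix the vertex order a < b < c < d < e and write every simplex with vertices in increasing order. Then dim K = 3 and the simplices of K are:

  0-simplices (5): a, b, c, d, e
  1-simplices (10): ab, ac, ad, ae, bc, bd, be, cd, ce, de
  2-simplices (10): abc, abd, abe, acd, ace, ade, bcd, bce, bde, cde
  3-simplices (5): abcd, abce, abde, acde, bcde

so the chain groups are C_0 ≅ Z^5, C_1 ≅ Z^10, C_2 ≅ Z^10, C_3 ≅ Z^5.

The boundary map ∂_1: C_1 → C_0 sends each edge [p,q] (with p < q) to q − p. For instance
  ∂de = e − d.
As a 5×10 matrix over Z this has rank 4, with invariant factors (1,1,1,1).

Boundary ∂_2: C_2 → C_1 maps a triangle to the signed sum of its edges. For instance
  ∂cde = de − ce + cd,
  ∂abe = be − ae + ab.
As a 10×10 matrix over Z this has rank 6, with invariant factors (1,1,1,1,1,1).

Boundary ∂_3: C_3 → C_2 sends each 3-simplex σ to the alternating sum Σ_i (−1)^i (σ with its i-th vertex removed). For instance
  ∂bcde = cde − bde + bce − bcd,
  ∂abce = bce − ace + abe − abc.
This gives a 10×5 integer matrix of rank 4; reducing to Smith normal form yields diagonal entries (1,1,1,1).

Computing H_k = (kernel of ∂_k) / (image of ∂_{k+1}):

  H_0: rank C_0 − rank ∂_1 = 5 − 4 = 1, and the invariant factors of ∂_1 are all 1, so H_0 = Z.
  H_1: rank ker ∂_1 − rank ∂_2 = (10 − 4) − 6 = 0, and the invariant factors of ∂_2 are all 1, so H_1 = 0.
  H_2: rank ker ∂_2 − rank ∂_3 = (10 − 6) − 4 = 0, and the invariant factors of ∂_3 are all 1, so H_2 = 0.
  H_3: rank ker ∂_3 − rank ∂_4 = (5 − 4) − 0 = 1, and there is no ∂_4, so H_3 = Z.

Hence the Betti numbers are b_0 = 1, b_1 = 0, b_2 = 0, b_3 = 1.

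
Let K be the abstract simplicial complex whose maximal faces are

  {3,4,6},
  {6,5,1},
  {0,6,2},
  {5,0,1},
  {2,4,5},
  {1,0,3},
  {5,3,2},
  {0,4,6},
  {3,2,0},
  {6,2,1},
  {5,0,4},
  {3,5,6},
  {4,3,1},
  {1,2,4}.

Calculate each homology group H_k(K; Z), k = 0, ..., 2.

H_0 ≅ Z,  H_1 ≅ Z^2,  H_2 ≅ Z.

We work with the vertex ordering 0 < 1 < 2 < 3 < 4 < 5 < 6. The simplices of K, each written with vertices in increasing order, are:

  0-simplices (7): [0], [1], [2], [3], [4], [5], [6]
  1-simplices (21): [0,1], [0,2], [0,3], [0,4], [0,5], [0,6], [1,2], [1,3], [1,4], [1,5], [1,6], [2,3], [2,4], [2,5], [2,6], [3,4], [3,5], [3,6], [4,5], [4,6], [5,6]
  2-simplices (14): [0,1,3], [0,1,5], [0,2,3], [0,2,6], [0,4,5], [0,4,6], [1,2,4], [1,2,6], [1,3,4], [1,5,6], [2,3,5], [2,4,5], [3,4,6], [3,5,6]

giving chain groups C_0 ≅ Z^7, C_1 ≅ Z^21, C_2 ≅ Z^14.

∂_1: C_1 → C_0 is given by ∂[p,q] = [q] − [p]. For instance
  ∂[0,6] = [6] − [0].
The 7×21 boundary matrix has rank 6 and Smith normal form diag(1,1,1,1,1,1).

The boundary map ∂_2: C_2 → C_1 maps a triangle to the signed sum of its edges. For instance
  ∂[0,2,6] = [2,6] − [0,6] + [0,2],
  ∂[2,3,5] = [3,5] − [2,5] + [2,3].
This gives a 21×14 integer matrix of rank 13; reducing to Smith normal form yields diagonal entries (1,1,1,1,1,1,1,1,1,1,1,1,1).

Reading off H_k = ker ∂_k / im ∂_{k+1}:

  H_0: rank C_0 − rank ∂_1 = 7 − 6 = 1, and the invariant factors of ∂_1 are all 1, so H_0 ≅ Z.
  H_1: rank ker ∂_1 − rank ∂_2 = (21 − 6) − 13 = 2, and the invariant factors of ∂_2 are all 1, so H_1 ≅ Z^2.
  H_2: rank ker ∂_2 − rank ∂_3 = (14 − 13) − 0 = 1, and there is no ∂_3, so H_2 ≅ Z.

As a check, the Euler characteristic is 7 − 21 + 14 = 0, which agrees with 1 − 2 + 1 = 0.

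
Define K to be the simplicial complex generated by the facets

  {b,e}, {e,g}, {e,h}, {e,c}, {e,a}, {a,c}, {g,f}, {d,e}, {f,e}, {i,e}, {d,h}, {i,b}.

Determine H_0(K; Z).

Fix the vertex order a < b < c < d < e < f < g < h < i and write every simplex with vertices in increasing order. Then dim K = 1 and the simplices of K are:

  0-simplices (9): a, b, c, d, e, f, g, h, i
  1-simplices (12): ac, ae, be, bi, ce, de, dh, ef, eg, eh, ei, fg

giving chain groups C_0 ≅ Z^9, C_1 ≅ Z^12.

The boundary map ∂_1: C_1 → C_0 maps an edge to its endpoints' difference, ∂[p,q] = q − p.
The resulting 9×12 matrix has rank 8, and its Smith normal form has invariant factors (1,1,1,1,1,1,1,1).

Computing H_k = (kernel of ∂_k) / (image of ∂_{k+1}):

  H_0: rank C_0 − rank ∂_1 = 9 − 8 = 1, and the invariant factors of ∂_1 are all 1, so H_0 ≅ Z.

H_0 ≅ Z.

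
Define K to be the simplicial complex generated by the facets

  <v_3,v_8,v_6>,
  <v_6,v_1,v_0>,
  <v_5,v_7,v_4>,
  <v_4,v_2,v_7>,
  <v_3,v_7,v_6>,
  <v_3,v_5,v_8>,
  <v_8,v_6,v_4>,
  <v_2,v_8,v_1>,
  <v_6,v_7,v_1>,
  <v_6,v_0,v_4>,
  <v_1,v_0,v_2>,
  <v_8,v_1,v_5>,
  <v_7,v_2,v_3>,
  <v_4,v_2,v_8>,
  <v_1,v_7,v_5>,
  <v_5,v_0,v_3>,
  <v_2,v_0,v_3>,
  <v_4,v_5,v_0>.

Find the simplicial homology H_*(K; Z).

Order the vertices as v_0 < v_1 < v_2 < v_3 < v_4 < v_5 < v_6 < v_7 < v_8. Listing each simplex with vertices in this order, K has dimension 2 with simplices:

  0-simplices (9): [v_0], [v_1], [v_2], [v_3], [v_4], [v_5], [v_6], [v_7], [v_8]
  1-simplices (27): (27 of them)
  2-simplices (18): (18 of them)

Hence C_0 ≅ Z^9, C_1 ≅ Z^27, C_2 ≅ Z^18.

∂_1: C_1 → C_0 sends each edge [p,q] (with p < q) to q − p.
As a 9×27 matrix over Z this has rank 8, with invariant factors (1,1,1,1,1,1,1,1).

The boundary map ∂_2: C_2 → C_1 maps a triangle to the signed sum of its edges. For instance
  ∂[v_0,v_1,v_2] = [v_1,v_2] − [v_0,v_2] + [v_0,v_1],
  ∂[v_3,v_5,v_8] = [v_5,v_8] − [v_3,v_8] + [v_3,v_5].
As a 27×18 matrix over Z this has rank 17, with invariant factors (1,1,1,1,1,1,1,1,1,1,1,1,1,1,1,1,1).

From H_k ≅ ker(∂_k) / im(∂_{k+1}) we obtain:

  H_0: rank C_0 − rank ∂_1 = 9 − 8 = 1, and the invariant factors of ∂_1 are all 1, so H_0 = Z.
  H_1: rank ker ∂_1 − rank ∂_2 = (27 − 8) − 17 = 2, and the invariant factors of ∂_2 are all 1, so H_1 = Z^2.
  H_2: rank ker ∂_2 − rank ∂_3 = (18 − 17) − 0 = 1, and there is no ∂_3, so H_2 = Z.

As a check, the Euler characteristic is 9 − 27 + 18 = 0, which agrees with 1 − 2 + 1 = 0.

H_0 = Z,  H_1 = Z^2,  H_2 = Z.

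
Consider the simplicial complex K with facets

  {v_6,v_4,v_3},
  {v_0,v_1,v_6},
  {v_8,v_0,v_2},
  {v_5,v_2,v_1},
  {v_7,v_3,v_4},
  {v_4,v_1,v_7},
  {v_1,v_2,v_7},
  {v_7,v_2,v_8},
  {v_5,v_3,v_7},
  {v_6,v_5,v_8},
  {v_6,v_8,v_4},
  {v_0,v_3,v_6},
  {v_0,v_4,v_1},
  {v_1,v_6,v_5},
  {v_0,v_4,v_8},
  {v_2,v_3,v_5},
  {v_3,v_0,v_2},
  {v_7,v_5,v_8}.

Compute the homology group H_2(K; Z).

H_2 ≅ 0.

Fix the vertex order v_0 < v_1 < v_2 < v_3 < v_4 < v_5 < v_6 < v_7 < v_8 and write every simplex with vertices in increasing order. Then dim K = 2 and the simplices of K are:

  0-simplices (9): [v_0], [v_1], [v_2], [v_3], [v_4], [v_5], [v_6], [v_7], [v_8]
  1-simplices (27): (27 of them)
  2-simplices (18): (18 of them)

Hence C_0 ≅ Z^9, C_1 ≅ Z^27, C_2 ≅ Z^18.

Boundary ∂_1: C_1 → C_0 is given by ∂[p,q] = [q] − [p]. For instance
  ∂[v_7,v_8] = [v_8] − [v_7].
The resulting 9×27 matrix has rank 8, and its Smith normal form has invariant factors (1,1,1,1,1,1,1,1).

∂_2: C_2 → C_1 maps a triangle to the signed sum of its edges. For instance
  ∂[v_0,v_2,v_3] = [v_2,v_3] − [v_0,v_3] + [v_0,v_2],
  ∂[v_4,v_6,v_8] = [v_6,v_8] − [v_4,v_8] + [v_4,v_6].
This gives a 27×18 integer matrix of rank 18; reducing to Smith normal form yields diagonal entries (1,1,1,1,1,1,1,1,1,1,1,1,1,1,1,1,1,2).

Now H_k = ker ∂_k / im ∂_{k+1}, so:

  H_2: rank ker ∂_2 − rank ∂_3 = (18 − 18) − 0 = 0, and there is no ∂_3, so H_2 ≅ 0.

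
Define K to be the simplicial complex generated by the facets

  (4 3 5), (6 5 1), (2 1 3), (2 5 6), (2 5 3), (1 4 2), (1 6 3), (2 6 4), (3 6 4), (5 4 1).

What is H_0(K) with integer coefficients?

H_0 ≅ Z.

We work with the vertex ordering 1 < 2 < 3 < 4 < 5 < 6. The simplices of K, each written with vertices in increasing order, are:

  0-simplices (6): [1], [2], [3], [4], [5], [6]
  1-simplices (15): [1,2], [1,3], [1,4], [1,5], [1,6], [2,3], [2,4], [2,5], [2,6], [3,4], [3,5], [3,6], [4,5], [4,6], [5,6]
  2-simplices (10): [1,2,3], [1,2,4], [1,3,6], [1,4,5], [1,5,6], [2,3,5], [2,4,6], [2,5,6], [3,4,5], [3,4,6]

Hence C_0 ≅ Z^6, C_1 ≅ Z^15, C_2 ≅ Z^10.

Boundary ∂_1: C_1 → C_0 maps an edge to its endpoints' difference, ∂[p,q] = q − p.
The resulting 6×15 matrix has rank 5, and its Smith normal form has invariant factors (1,1,1,1,1).

The boundary map ∂_2: C_2 → C_1 sends each 2-simplex [p,q,r] to [q,r] − [p,r] + [p,q]. For instance
  ∂[2,5,6] = [5,6] − [2,6] + [2,5],
  ∂[1,4,5] = [4,5] − [1,5] + [1,4].
As a 15×10 matrix over Z this has rank 10, with invariant factors (1,1,1,1,1,1,1,1,1,2).

Computing H_k = (kernel of ∂_k) / (image of ∂_{k+1}):

  H_0: rank C_0 − rank ∂_1 = 6 − 5 = 1, and the invariant factors of ∂_1 are all 1, so H_0 ≅ Z.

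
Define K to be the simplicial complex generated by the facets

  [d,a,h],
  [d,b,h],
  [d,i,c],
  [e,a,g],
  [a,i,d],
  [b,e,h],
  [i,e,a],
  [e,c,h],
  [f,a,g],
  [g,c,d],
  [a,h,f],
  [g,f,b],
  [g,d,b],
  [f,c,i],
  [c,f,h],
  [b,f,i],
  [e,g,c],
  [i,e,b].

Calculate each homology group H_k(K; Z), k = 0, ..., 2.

Take the total order a < b < c < d < e < f < g < h < i on the vertex set. Then K (dimension 2) consists of the simplices:

  0-simplices (9): a, b, c, d, e, f, g, h, i
  1-simplices (27): ad, ae, af, ag, ah, ai, bd, be, bf, bg, bh, bi, cd, ce, cf, cg, ch, ci, dg, dh, di, eg, eh, ei, fg, fh, fi
  2-simplices (18): adh, adi, aeg, aei, afg, afh, bdg, bdh, beh, bei, bfg, bfi, cdg, cdi, ceg, ceh, cfh, cfi

so the chain groups are C_0 ≅ Z^9, C_1 ≅ Z^27, C_2 ≅ Z^18.

∂_1: C_1 → C_0 maps an edge to its endpoints' difference, ∂[p,q] = q − p.
The resulting 9×27 matrix has rank 8, and its Smith normal form has invariant factors (1,1,1,1,1,1,1,1).

∂_2: C_2 → C_1 acts by ∂[p,q,r] = [q,r] − [p,r] + [p,q]. For instance
  ∂afg = fg − ag + af,
  ∂bfg = fg − bg + bf.
This gives a 27×18 integer matrix of rank 17; reducing to Smith normal form yields diagonal entries (1,1,1,1,1,1,1,1,1,1,1,1,1,1,1,1,1).

Now H_k = ker ∂_k / im ∂_{k+1}, so:

  H_0: rank C_0 − rank ∂_1 = 9 − 8 = 1, and the invariant factors of ∂_1 are all 1, so H_0 = Z.
  H_1: rank ker ∂_1 − rank ∂_2 = (27 − 8) − 17 = 2, and the invariant factors of ∂_2 are all 1, so H_1 = Z^2.
  H_2: rank ker ∂_2 − rank ∂_3 = (18 − 17) − 0 = 1, and there is no ∂_3, so H_2 = Z.

As a check, the Euler characteristic is 9 − 27 + 18 = 0, which agrees with 1 − 2 + 1 = 0.

H_0 = Z,  H_1 = Z^2,  H_2 = Z.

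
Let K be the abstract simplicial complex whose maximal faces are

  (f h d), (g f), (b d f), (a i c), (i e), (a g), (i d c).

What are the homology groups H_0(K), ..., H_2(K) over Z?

H_0 = Z,  H_1 = Z,  H_2 = 0.

Fix the vertex order a < b < c < d < e < f < g < h < i and write every simplex with vertices in increasing order. Then dim K = 2 and the simplices of K are:

  0-simplices (9): a, b, c, d, e, f, g, h, i
  1-simplices (13): ac, ag, ai, bd, bf, cd, ci, df, dh, di, ei, fg, fh
  2-simplices (4): aci, bdf, cdi, dfh

giving chain groups C_0 ≅ Z^9, C_1 ≅ Z^13, C_2 ≅ Z^4.

Boundary ∂_1: C_1 → C_0 sends each edge [p,q] (with p < q) to q − p.
This gives a 9×13 integer matrix of rank 8; reducing to Smith normal form yields diagonal entries (1,1,1,1,1,1,1,1).

The boundary map ∂_2: C_2 → C_1 sends each 2-simplex [p,q,r] to [q,r] − [p,r] + [p,q]. For instance
  ∂aci = ci − ai + ac,
  ∂dfh = fh − dh + df.
This gives a 13×4 integer matrix of rank 4; reducing to Smith normal form yields diagonal entries (1,1,1,1).

From H_k ≅ ker(∂_k) / im(∂_{k+1}) we obtain:

  H_0: rank C_0 − rank ∂_1 = 9 − 8 = 1, and the invariant factors of ∂_1 are all 1, so H_0 = Z.
  H_1: rank ker ∂_1 − rank ∂_2 = (13 − 8) − 4 = 1, and the invariant factors of ∂_2 are all 1, so H_1 = Z.
  H_2: rank ker ∂_2 − rank ∂_3 = (4 − 4) − 0 = 0, and there is no ∂_3, so H_2 = 0.

As a check, the Euler characteristic is 9 − 13 + 4 = 0, which agrees with 1 − 1 + 0 = 0.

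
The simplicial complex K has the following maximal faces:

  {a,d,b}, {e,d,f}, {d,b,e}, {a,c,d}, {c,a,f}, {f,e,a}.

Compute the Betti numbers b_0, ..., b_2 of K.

b_0 = 1, b_1 = 1, b_2 = 0.

Order the vertices as a < b < c < d < e < f. Listing each simplex with vertices in this order, K has dimension 2 with simplices:

  0-simplices (6): a, b, c, d, e, f
  1-simplices (12): ab, ac, ad, ae, af, bd, be, cd, cf, de, df, ef
  2-simplices (6): abd, acd, acf, aef, bde, def

so the chain groups are C_0 ≅ Z^6, C_1 ≅ Z^12, C_2 ≅ Z^6.

The boundary map ∂_1: C_1 → C_0 sends each edge [p,q] (with p < q) to q − p.
This gives a 6×12 integer matrix of rank 5; reducing to Smith normal form yields diagonal entries (1,1,1,1,1).

The boundary map ∂_2: C_2 → C_1 sends each 2-simplex [p,q,r] to [q,r] − [p,r] + [p,q]. For instance
  ∂abd = bd − ad + ab,
  ∂bde = de − be + bd.
As a 12×6 matrix over Z this has rank 6, with invariant factors (1,1,1,1,1,1).

Now H_k = ker ∂_k / im ∂_{k+1}, so:

  H_0: rank C_0 − rank ∂_1 = 6 − 5 = 1, and the invariant factors of ∂_1 are all 1, so H_0 = Z.
  H_1: rank ker ∂_1 − rank ∂_2 = (12 − 5) − 6 = 1, and the invariant factors of ∂_2 are all 1, so H_1 = Z.
  H_2: rank ker ∂_2 − rank ∂_3 = (6 − 6) − 0 = 0, and there is no ∂_3, so H_2 = 0.

Hence the Betti numbers are b_0 = 1, b_1 = 1, b_2 = 0.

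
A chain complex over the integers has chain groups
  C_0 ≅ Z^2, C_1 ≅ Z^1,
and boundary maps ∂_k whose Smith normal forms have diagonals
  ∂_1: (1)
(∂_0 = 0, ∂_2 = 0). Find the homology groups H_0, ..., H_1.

H_0: b_0 = 2 − 0 − 1 = 1; torsion from ∂_1 factors > 1: none. So H_0 = Z.
H_1: b_1 = 1 − 1 − 0 = 0; torsion from ∂_2 factors > 1: none. So H_1 = 0.

H_0 = Z,  H_1 = 0.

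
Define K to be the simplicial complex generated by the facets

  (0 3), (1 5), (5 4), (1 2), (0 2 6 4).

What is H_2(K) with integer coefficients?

H_2 ≅ 0.

Order the vertices as 0 < 1 < 2 < 3 < 4 < 5 < 6. Listing each simplex with vertices in this order, K has dimension 3 with simplices:

  0-simplices (7): [0], [1], [2], [3], [4], [5], [6]
  1-simplices (10): [0,2], [0,3], [0,4], [0,6], [1,2], [1,5], [2,4], [2,6], [4,5], [4,6]
  2-simplices (4): [0,2,4], [0,2,6], [0,4,6], [2,4,6]
  3-simplices (1): [0,2,4,6]

Hence C_0 ≅ Z^7, C_1 ≅ Z^10, C_2 ≅ Z^4, C_3 ≅ Z^1.

Boundary ∂_1: C_1 → C_0 maps an edge to its endpoints' difference, ∂[p,q] = q − p.
This gives a 7×10 integer matrix of rank 6; reducing to Smith normal form yields diagonal entries (1,1,1,1,1,1).

The boundary map ∂_2: C_2 → C_1 acts by ∂[p,q,r] = [q,r] − [p,r] + [p,q]. For instance
  ∂[0,2,6] = [2,6] − [0,6] + [0,2],
  ∂[0,4,6] = [4,6] − [0,6] + [0,4].
The resulting 10×4 matrix has rank 3, and its Smith normal form has invariant factors (1,1,1).

Boundary ∂_3: C_3 → C_2 sends each 3-simplex σ to the alternating sum Σ_i (−1)^i (σ with its i-th vertex removed). For instance
  ∂[0,2,4,6] = [2,4,6] − [0,4,6] + [0,2,6] − [0,2,4].
This gives a 4×1 integer matrix of rank 1; reducing to Smith normal form yields diagonal entries (1).

Reading off H_k = ker ∂_k / im ∂_{k+1}:

  H_2: rank ker ∂_2 − rank ∂_3 = (4 − 3) − 1 = 0, and the invariant factors of ∂_3 are all 1, so H_2 ≅ 0.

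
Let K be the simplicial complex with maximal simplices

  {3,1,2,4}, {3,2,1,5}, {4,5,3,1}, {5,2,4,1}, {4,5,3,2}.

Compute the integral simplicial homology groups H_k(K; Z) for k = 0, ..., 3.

We work with the vertex ordering 1 < 2 < 3 < 4 < 5. The simplices of K, each written with vertices in increasing order, are:

  0-simplices (5): [1], [2], [3], [4], [5]
  1-simplices (10): [1,2], [1,3], [1,4], [1,5], [2,3], [2,4], [2,5], [3,4], [3,5], [4,5]
  2-simplices (10): [1,2,3], [1,2,4], [1,2,5], [1,3,4], [1,3,5], [1,4,5], [2,3,4], [2,3,5], [2,4,5], [3,4,5]
  3-simplices (5): [1,2,3,4], [1,2,3,5], [1,2,4,5], [1,3,4,5], [2,3,4,5]

giving chain groups C_0 ≅ Z^5, C_1 ≅ Z^10, C_2 ≅ Z^10, C_3 ≅ Z^5.

Boundary ∂_1: C_1 → C_0 maps an edge to its endpoints' difference, ∂[p,q] = q − p. For instance
  ∂[2,5] = [5] − [2].
As a 5×10 matrix over Z this has rank 4, with invariant factors (1,1,1,1).

∂_2: C_2 → C_1 acts by ∂[p,q,r] = [q,r] − [p,r] + [p,q]. For instance
  ∂[1,2,3] = [2,3] − [1,3] + [1,2],
  ∂[1,4,5] = [4,5] − [1,5] + [1,4].
The resulting 10×10 matrix has rank 6, and its Smith normal form has invariant factors (1,1,1,1,1,1).

∂_3: C_3 → C_2 sends each 3-simplex σ to the alternating sum Σ_i (−1)^i (σ with its i-th vertex removed). For instance
  ∂[1,2,3,5] = [2,3,5] − [1,3,5] + [1,2,5] − [1,2,3],
  ∂[1,2,3,4] = [2,3,4] − [1,3,4] + [1,2,4] − [1,2,3].
The 10×5 boundary matrix has rank 4 and Smith normal form diag(1,1,1,1).

Computing H_k = (kernel of ∂_k) / (image of ∂_{k+1}):

  H_0: rank C_0 − rank ∂_1 = 5 − 4 = 1, and the invariant factors of ∂_1 are all 1, so H_0 ≅ Z.
  H_1: rank ker ∂_1 − rank ∂_2 = (10 − 4) − 6 = 0, and the invariant factors of ∂_2 are all 1, so H_1 ≅ 0.
  H_2: rank ker ∂_2 − rank ∂_3 = (10 − 6) − 4 = 0, and the invariant factors of ∂_3 are all 1, so H_2 ≅ 0.
  H_3: rank ker ∂_3 − rank ∂_4 = (5 − 4) − 0 = 1, and there is no ∂_4, so H_3 ≅ Z.

As a check, the Euler characteristic is 5 − 10 + 10 − 5 = 0, which agrees with 1 − 0 + 0 − 1 = 0.
(K is a triangulation of the 3-sphere S^3.)

H_0 = Z,  H_1 = 0,  H_2 = 0,  H_3 = Z.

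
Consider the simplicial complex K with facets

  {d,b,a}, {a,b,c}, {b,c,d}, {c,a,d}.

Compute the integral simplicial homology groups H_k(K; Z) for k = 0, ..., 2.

H_0 = Z,  H_1 = 0,  H_2 = Z.

Take the total order a < b < c < d on the vertex set. Then K (dimension 2) consists of the simplices:

  0-simplices (4): a, b, c, d
  1-simplices (6): ab, ac, ad, bc, bd, cd
  2-simplices (4): abc, abd, acd, bcd

Hence C_0 ≅ Z^4, C_1 ≅ Z^6, C_2 ≅ Z^4.

∂_1: C_1 → C_0 is given by ∂[p,q] = [q] − [p].
This gives a 4×6 integer matrix of rank 3; reducing to Smith normal form yields diagonal entries (1,1,1).

Boundary ∂_2: C_2 → C_1 maps a triangle to the signed sum of its edges. For instance
  ∂abc = bc − ac + ab,
  ∂acd = cd − ad + ac.
As a 6×4 matrix over Z this has rank 3, with invariant factors (1,1,1).

From H_k ≅ ker(∂_k) / im(∂_{k+1}) we obtain:

  H_0: rank C_0 − rank ∂_1 = 4 − 3 = 1, and the invariant factors of ∂_1 are all 1, so H_0 = Z.
  H_1: rank ker ∂_1 − rank ∂_2 = (6 − 3) − 3 = 0, and the invariant factors of ∂_2 are all 1, so H_1 = 0.
  H_2: rank ker ∂_2 − rank ∂_3 = (4 − 3) − 0 = 1, and there is no ∂_3, so H_2 = Z.

(K is a triangulation of the 2-sphere S^2.)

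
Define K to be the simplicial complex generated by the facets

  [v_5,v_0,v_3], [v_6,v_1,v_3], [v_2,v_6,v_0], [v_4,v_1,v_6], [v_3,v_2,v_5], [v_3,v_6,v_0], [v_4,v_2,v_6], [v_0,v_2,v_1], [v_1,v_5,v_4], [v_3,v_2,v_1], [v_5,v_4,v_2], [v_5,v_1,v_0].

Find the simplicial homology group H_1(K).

Order the vertices as v_0 < v_1 < v_2 < v_3 < v_4 < v_5 < v_6. Listing each simplex with vertices in this order, K has dimension 2 with simplices:

  0-simplices (7): [v_0], [v_1], [v_2], [v_3], [v_4], [v_5], [v_6]
  1-simplices (18): (18 of them)
  2-simplices (12): (12 of them)

so the chain groups are C_0 ≅ Z^7, C_1 ≅ Z^18, C_2 ≅ Z^12.

The boundary map ∂_1: C_1 → C_0 maps an edge to its endpoints' difference, ∂[p,q] = q − p.
The resulting 7×18 matrix has rank 6, and its Smith normal form has invariant factors (1,1,1,1,1,1).

Boundary ∂_2: C_2 → C_1 sends each 2-simplex [p,q,r] to [q,r] − [p,r] + [p,q]. For instance
  ∂[v_1,v_4,v_5] = [v_4,v_5] − [v_1,v_5] + [v_1,v_4],
  ∂[v_2,v_4,v_6] = [v_4,v_6] − [v_2,v_6] + [v_2,v_4].
As a 18×12 matrix over Z this has rank 12, with invariant factors (1,1,1,1,1,1,1,1,1,1,1,2).

Reading off H_k = ker ∂_k / im ∂_{k+1}:

  H_1: rank ker ∂_1 − rank ∂_2 = (18 − 6) − 12 = 0, and ∂_2 has invariant factor 2 > 1, so H_1 ≅ Z/2.

H_1 ≅ Z/2.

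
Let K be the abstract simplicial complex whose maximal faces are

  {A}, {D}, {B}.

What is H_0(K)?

H_0 = Z^3.

K has 3 vertices.
rank ∂_0 = 0, rank ∂_1 = 0 ⇒ b_0 = 3 − 0 − 0 = 3. So H_0 = Z^3.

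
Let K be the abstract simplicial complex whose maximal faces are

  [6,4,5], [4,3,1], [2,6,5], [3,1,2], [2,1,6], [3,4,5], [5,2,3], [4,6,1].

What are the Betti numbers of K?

We work with the vertex ordering 1 < 2 < 3 < 4 < 5 < 6. The simplices of K, each written with vertices in increasing order, are:

  0-simplices (6): [1], [2], [3], [4], [5], [6]
  1-simplices (12): [1,2], [1,3], [1,4], [1,6], [2,3], [2,5], [2,6], [3,4], [3,5], [4,5], [4,6], [5,6]
  2-simplices (8): [1,2,3], [1,2,6], [1,3,4], [1,4,6], [2,3,5], [2,5,6], [3,4,5], [4,5,6]

so the chain groups are C_0 ≅ Z^6, C_1 ≅ Z^12, C_2 ≅ Z^8.

Boundary ∂_1: C_1 → C_0 is given by ∂[p,q] = [q] − [p]. For instance
  ∂[1,2] = [2] − [1].
The resulting 6×12 matrix has rank 5, and its Smith normal form has invariant factors (1,1,1,1,1).

∂_2: C_2 → C_1 maps a triangle to the signed sum of its edges. For instance
  ∂[2,5,6] = [5,6] − [2,6] + [2,5],
  ∂[1,3,4] = [3,4] − [1,4] + [1,3].
The 12×8 boundary matrix has rank 7 and Smith normal form diag(1,1,1,1,1,1,1).

From H_k ≅ ker(∂_k) / im(∂_{k+1}) we obtain:

  H_0: rank C_0 − rank ∂_1 = 6 − 5 = 1, and the invariant factors of ∂_1 are all 1, so H_0 ≅ Z.
  H_1: rank ker ∂_1 − rank ∂_2 = (12 − 5) − 7 = 0, and the invariant factors of ∂_2 are all 1, so H_1 ≅ 0.
  H_2: rank ker ∂_2 − rank ∂_3 = (8 − 7) − 0 = 1, and there is no ∂_3, so H_2 ≅ Z.

As a check, the Euler characteristic is 6 − 12 + 8 = 2, which agrees with 1 − 0 + 1 = 2.

Hence the Betti numbers are b_0 = 1, b_1 = 0, b_2 = 1.

b_0 = 1, b_1 = 0, b_2 = 1.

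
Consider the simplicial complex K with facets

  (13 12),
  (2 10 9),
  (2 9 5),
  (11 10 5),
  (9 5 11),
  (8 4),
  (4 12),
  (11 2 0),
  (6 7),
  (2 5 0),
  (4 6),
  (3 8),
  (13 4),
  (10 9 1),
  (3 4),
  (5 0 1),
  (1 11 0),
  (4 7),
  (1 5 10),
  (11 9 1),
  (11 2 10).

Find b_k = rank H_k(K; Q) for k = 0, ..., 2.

We work with the vertex ordering 0 < 1 < 2 < 3 < 4 < 5 < 6 < 7 < 8 < 9 < 10 < 11 < 12 < 13. The simplices of K, each written with vertices in increasing order, are:

  0-simplices (14): [0], [1], [2], [3], [4], [5], [6], [7], [8], [9], [10], [11], [12], [13]
  1-simplices (27): (27 of them)
  2-simplices (12): [0,1,5], [0,1,11], [0,2,5], [0,2,11], [1,5,10], [1,9,10], [1,9,11], [2,5,9], [2,9,10], [2,10,11], [5,9,11], [5,10,11]

Hence C_0 ≅ Z^14, C_1 ≅ Z^27, C_2 ≅ Z^12.

∂_1: C_1 → C_0 sends each edge [p,q] (with p < q) to q − p. For instance
  ∂[4,8] = [8] − [4].
The resulting 14×27 matrix has rank 12, and its Smith normal form has invariant factors (1,1,1,1,1,1,1,1,1,1,1,1).

∂_2: C_2 → C_1 sends each 2-simplex [p,q,r] to [q,r] − [p,r] + [p,q]. For instance
  ∂[2,5,9] = [5,9] − [2,9] + [2,5],
  ∂[0,2,5] = [2,5] − [0,5] + [0,2].
This gives a 27×12 integer matrix of rank 12; reducing to Smith normal form yields diagonal entries (1,1,1,1,1,1,1,1,1,1,1,2).

Reading off H_k = ker ∂_k / im ∂_{k+1}:

  H_0: rank C_0 − rank ∂_1 = 14 − 12 = 2, and the invariant factors of ∂_1 are all 1, so H_0 = Z^2.
  H_1: rank ker ∂_1 − rank ∂_2 = (27 − 12) − 12 = 3, and ∂_2 has invariant factor 2 > 1, so H_1 = Z^3 ⊕ Z/2.
  H_2: rank ker ∂_2 − rank ∂_3 = (12 − 12) − 0 = 0, and there is no ∂_3, so H_2 = 0.

As a check, the Euler characteristic is 14 − 27 + 12 = -1, which agrees with 2 − 3 + 0 = -1.

Hence the Betti numbers are b_0 = 2, b_1 = 3, b_2 = 0.

b_0 = 2, b_1 = 3, b_2 = 0.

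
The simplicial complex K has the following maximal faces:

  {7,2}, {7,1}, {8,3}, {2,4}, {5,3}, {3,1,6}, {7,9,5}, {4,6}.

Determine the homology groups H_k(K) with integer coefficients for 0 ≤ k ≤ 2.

We work with the vertex ordering 1 < 2 < 3 < 4 < 5 < 6 < 7 < 8 < 9. The simplices of K, each written with vertices in increasing order, are:

  0-simplices (9): [1], [2], [3], [4], [5], [6], [7], [8], [9]
  1-simplices (12): [1,3], [1,6], [1,7], [2,4], [2,7], [3,5], [3,6], [3,8], [4,6], [5,7], [5,9], [7,9]
  2-simplices (2): [1,3,6], [5,7,9]

giving chain groups C_0 ≅ Z^9, C_1 ≅ Z^12, C_2 ≅ Z^2.

∂_1: C_1 → C_0 sends each edge [p,q] (with p < q) to q − p. For instance
  ∂[7,9] = [9] − [7].
As a 9×12 matrix over Z this has rank 8, with invariant factors (1,1,1,1,1,1,1,1).

Boundary ∂_2: C_2 → C_1 maps a triangle to the signed sum of its edges. For instance
  ∂[5,7,9] = [7,9] − [5,9] + [5,7],
  ∂[1,3,6] = [3,6] − [1,6] + [1,3].
The 12×2 boundary matrix has rank 2 and Smith normal form diag(1,1).

Now H_k = ker ∂_k / im ∂_{k+1}, so:

  H_0: rank C_0 − rank ∂_1 = 9 − 8 = 1, and the invariant factors of ∂_1 are all 1, so H_0 = Z.
  H_1: rank ker ∂_1 − rank ∂_2 = (12 − 8) − 2 = 2, and the invariant factors of ∂_2 are all 1, so H_1 = Z^2.
  H_2: rank ker ∂_2 − rank ∂_3 = (2 − 2) − 0 = 0, and there is no ∂_3, so H_2 = 0.

H_0 ≅ Z,  H_1 ≅ Z^2,  H_2 = 0.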